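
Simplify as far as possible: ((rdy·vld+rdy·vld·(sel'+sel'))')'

rdy·vld

((rdy·vld+rdy·vld·(sel'+sel'))')'
= rdy·vld+rdy·vld·(sel'+sel')   [double negation]
= rdy·vld+rdy·vld·sel'   [idempotence]
= rdy·vld   [absorption]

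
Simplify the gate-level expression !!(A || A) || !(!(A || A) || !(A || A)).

!!(A || A) || !(!(A || A) || !(A || A))
= !!(A || A) || !!(A || A)
= !!(A || A)
= A || A
= A

A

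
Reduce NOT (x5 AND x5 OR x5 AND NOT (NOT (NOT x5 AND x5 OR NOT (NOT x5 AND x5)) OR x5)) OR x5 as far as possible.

TRUE

NOT (x5 AND x5 OR x5 AND NOT (NOT (NOT x5 AND x5 OR NOT (NOT x5 AND x5)) OR x5)) OR x5
= NOT (x5 AND x5 OR x5 AND NOT (NOT NOT (NOT x5 AND x5) OR x5)) OR x5   [complement / identity]
= NOT (x5 AND x5 OR x5 AND NOT (NOT x5 AND x5 OR x5)) OR x5   [double negation]
= NOT (x5 AND x5 OR x5 AND NOT x5) OR x5   [complement / identity]
= NOT x5 OR x5   [distribution]
= TRUE   [complement]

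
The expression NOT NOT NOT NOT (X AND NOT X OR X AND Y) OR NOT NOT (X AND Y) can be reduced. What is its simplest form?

NOT NOT NOT NOT (X AND NOT X OR X AND Y) OR NOT NOT (X AND Y)
= NOT NOT NOT NOT (X AND Y) OR NOT NOT (X AND Y)
= NOT NOT (X AND Y) OR NOT NOT (X AND Y)
= NOT NOT (X AND Y)
= X AND Y

X AND Y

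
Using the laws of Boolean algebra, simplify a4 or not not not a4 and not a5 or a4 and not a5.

a4 or not not not a4 and not a5 or a4 and not a5
= a4 or not a4 and not a5 or a4 and not a5
= a4 or not a5

a4 or not a5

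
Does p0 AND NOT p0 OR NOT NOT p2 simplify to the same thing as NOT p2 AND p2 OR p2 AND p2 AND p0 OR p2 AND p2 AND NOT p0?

Yes

E1: p0 AND NOT p0 OR NOT NOT p2
    = NOT NOT p2   [complement / identity]
    = p2   [double negation]
E2: NOT p2 AND p2 OR p2 AND p2 AND p0 OR p2 AND p2 AND NOT p0
    = NOT p2 AND p2 OR p2 AND p2   [distribution]
    = p2   [distribution]
Both reduce to p2, so they are equivalent.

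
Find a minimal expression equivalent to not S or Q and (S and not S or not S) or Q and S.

not S or Q and (S and not S or not S) or Q and S
= not S or Q and not S or Q and S   (complement / identity)
= not S or Q   (distribution)

not S or Q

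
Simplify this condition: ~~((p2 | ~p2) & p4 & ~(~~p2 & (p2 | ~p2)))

p4 & ~p2

~~((p2 | ~p2) & p4 & ~(~~p2 & (p2 | ~p2)))
= ~~(p4 & ~(~~p2 & (p2 | ~p2)))   — complement / identity
= ~~(p4 & ~~~p2)   — complement / identity
= ~~(p4 & ~p2)   — double negation
= p4 & ~p2   — double negation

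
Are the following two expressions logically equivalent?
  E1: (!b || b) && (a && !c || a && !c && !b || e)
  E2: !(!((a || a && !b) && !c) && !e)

E1: (!b || b) && (a && !c || a && !c && !b || e)
    = (!b || b) && (a && !c || e)
    = a && !c || e
E2: !(!((a || a && !b) && !c) && !e)
    = (a || a && !b) && !c || e
    = a && !c || e
Both reduce to a && !c || e, so they are equivalent.

Yes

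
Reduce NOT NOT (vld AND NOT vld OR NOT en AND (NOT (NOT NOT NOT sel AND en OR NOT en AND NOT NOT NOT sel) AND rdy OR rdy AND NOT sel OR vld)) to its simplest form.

NOT NOT (vld AND NOT vld OR NOT en AND (NOT (NOT NOT NOT sel AND en OR NOT en AND NOT NOT NOT sel) AND rdy OR rdy AND NOT sel OR vld))
= NOT NOT (vld AND NOT vld OR NOT en AND (NOT NOT NOT NOT sel AND rdy OR rdy AND NOT sel OR vld))   (distribution)
= NOT NOT (vld AND NOT vld OR NOT en AND (NOT NOT sel AND rdy OR rdy AND NOT sel OR vld))   (double negation)
= NOT NOT (vld AND NOT vld OR NOT en AND (sel AND rdy OR rdy AND NOT sel OR vld))   (double negation)
= NOT NOT (vld AND NOT vld OR NOT en AND (rdy OR vld))   (distribution)
= vld AND NOT vld OR NOT en AND (rdy OR vld)   (double negation)
= NOT en AND (rdy OR vld)   (complement / identity)

NOT en AND (rdy OR vld)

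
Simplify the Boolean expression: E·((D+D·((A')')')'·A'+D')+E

E·((D+D·((A')')')'·A'+D')+E
= E·((D+D·A')'·A'+D')+E
= E·(D'·A'+D')+E
= E·D'+E
= E

E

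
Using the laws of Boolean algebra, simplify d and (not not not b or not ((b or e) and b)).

d and (not not not b or not ((b or e) and b))
= d and (not b or not ((b or e) and b))
= d and (not b or not b)
= d and not b

d and not b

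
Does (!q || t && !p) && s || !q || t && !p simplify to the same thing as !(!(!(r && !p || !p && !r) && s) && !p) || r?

No

E1: (!q || t && !p) && s || !q || t && !p
    = !q || t && !p   — absorption
E2: !(!(!(r && !p || !p && !r) && s) && !p) || r
    = !(!(!!p && s) && !p) || r   — distribution
    = !(!(p && s) && !p) || r   — double negation
    = p && s || p || r   — De Morgan
    = p || r   — absorption
These differ: at p=1, q=1, r=1, s=0, t=0, E1 = 0 but E2 = 1.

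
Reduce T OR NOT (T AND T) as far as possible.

T OR NOT (T AND T)
= T OR NOT T   (idempotence)
= TRUE   (complement)

TRUE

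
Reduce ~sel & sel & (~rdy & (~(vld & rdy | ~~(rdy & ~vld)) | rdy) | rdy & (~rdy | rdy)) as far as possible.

~sel & sel & (~rdy & (~(vld & rdy | ~~(rdy & ~vld)) | rdy) | rdy & (~rdy | rdy))
= ~sel & sel & (~rdy & (~(vld & rdy | rdy & ~vld) | rdy) | rdy & (~rdy | rdy))   [double negation]
= ~sel & sel & (~rdy & (~rdy | rdy) | rdy & (~rdy | rdy))   [distribution]
= ~sel & sel & (~rdy | rdy)   [distribution]
= ~sel & sel   [complement / identity]
= 0   [complement]

0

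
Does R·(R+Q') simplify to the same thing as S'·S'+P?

E1: R·(R+Q')
    = R   (absorption)
E2: S'·S'+P
    = S'+P   (idempotence)
These differ: at P=0, Q=1, R=0, S=0, E1 = 0 but E2 = 1.

No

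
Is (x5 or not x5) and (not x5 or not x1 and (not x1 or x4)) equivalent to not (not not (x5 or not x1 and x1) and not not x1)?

E1: (x5 or not x5) and (not x5 or not x1 and (not x1 or x4))
    = (x5 or not x5) and (not x5 or not x1)   (absorption)
    = not x5 or not x1   (complement / identity)
E2: not (not not (x5 or not x1 and x1) and not not x1)
    = not (not not x5 and not not x1)   (complement / identity)
    = not x5 or not x1   (De Morgan)
Both reduce to not x5 or not x1, so they are equivalent.

Yes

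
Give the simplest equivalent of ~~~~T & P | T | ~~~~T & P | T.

T

~~~~T & P | T | ~~~~T & P | T
= ~~~~T & P | T   [idempotence]
= ~~T & P | T   [double negation]
= T & P | T   [double negation]
= T   [absorption]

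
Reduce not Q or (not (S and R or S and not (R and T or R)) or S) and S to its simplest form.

not Q or (not (S and R or S and not (R and T or R)) or S) and S
= not Q or (not (S and R or S and not R) or S) and S   (absorption)
= not Q or (not S or S) and S   (distribution)
= not Q or S   (complement / identity)

not Q or S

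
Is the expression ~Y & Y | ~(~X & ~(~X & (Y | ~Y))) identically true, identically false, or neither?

identically true

~Y & Y | ~(~X & ~(~X & (Y | ~Y)))
= ~Y & Y | ~(~X & ~~X)   [complement / identity]
= ~Y & Y | X | ~X   [De Morgan]
= X | ~X   [complement / identity]
= 1   [complement]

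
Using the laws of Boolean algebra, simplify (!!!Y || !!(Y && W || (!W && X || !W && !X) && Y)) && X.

X

(!!!Y || !!(Y && W || (!W && X || !W && !X) && Y)) && X
= (!!!Y || !!(Y && W || !W && Y)) && X
= (!!!Y || Y && W || !W && Y) && X
= (!!!Y || Y) && X
= (!Y || Y) && X
= X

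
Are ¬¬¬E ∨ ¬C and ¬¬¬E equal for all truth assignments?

No

E1: ¬¬¬E ∨ ¬C
    = ¬E ∨ ¬C
E2: ¬¬¬E
    = ¬E
These differ: at C=0, E=1, E1 = 1 but E2 = 0.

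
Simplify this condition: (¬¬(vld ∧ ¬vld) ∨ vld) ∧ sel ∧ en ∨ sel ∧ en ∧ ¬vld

sel ∧ en

(¬¬(vld ∧ ¬vld) ∨ vld) ∧ sel ∧ en ∨ sel ∧ en ∧ ¬vld
= (vld ∧ ¬vld ∨ vld) ∧ sel ∧ en ∨ sel ∧ en ∧ ¬vld
= vld ∧ sel ∧ en ∨ sel ∧ en ∧ ¬vld
= sel ∧ en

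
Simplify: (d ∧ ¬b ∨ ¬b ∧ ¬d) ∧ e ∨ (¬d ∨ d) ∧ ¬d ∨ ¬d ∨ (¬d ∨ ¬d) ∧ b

(d ∧ ¬b ∨ ¬b ∧ ¬d) ∧ e ∨ (¬d ∨ d) ∧ ¬d ∨ ¬d ∨ (¬d ∨ ¬d) ∧ b
= (d ∧ ¬b ∨ ¬b ∧ ¬d) ∧ e ∨ ¬d ∨ ¬d ∨ (¬d ∨ ¬d) ∧ b   — complement / identity
= (d ∧ ¬b ∨ ¬b ∧ ¬d) ∧ e ∨ ¬d ∨ ¬d   — absorption
= (d ∧ ¬b ∨ ¬b ∧ ¬d) ∧ e ∨ ¬d   — idempotence
= ¬b ∧ e ∨ ¬d   — distribution

¬b ∧ e ∨ ¬d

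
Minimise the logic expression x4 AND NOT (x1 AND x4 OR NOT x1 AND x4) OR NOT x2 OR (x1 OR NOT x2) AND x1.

NOT x2 OR x1

x4 AND NOT (x1 AND x4 OR NOT x1 AND x4) OR NOT x2 OR (x1 OR NOT x2) AND x1
= x4 AND NOT (x1 AND x4 OR NOT x1 AND x4) OR NOT x2 OR x1   (absorption)
= x4 AND NOT x4 OR NOT x2 OR x1   (distribution)
= NOT x2 OR x1   (complement / identity)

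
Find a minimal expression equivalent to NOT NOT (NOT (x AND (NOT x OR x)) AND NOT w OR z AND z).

NOT x AND NOT w OR z

NOT NOT (NOT (x AND (NOT x OR x)) AND NOT w OR z AND z)
= NOT NOT (NOT x AND NOT w OR z AND z)   [complement / identity]
= NOT NOT (NOT x AND NOT w OR z)   [idempotence]
= NOT x AND NOT w OR z   [double negation]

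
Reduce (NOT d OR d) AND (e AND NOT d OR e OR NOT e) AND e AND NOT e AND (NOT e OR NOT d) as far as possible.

FALSE

(NOT d OR d) AND (e AND NOT d OR e OR NOT e) AND e AND NOT e AND (NOT e OR NOT d)
= (e AND NOT d OR e OR NOT e) AND e AND NOT e AND (NOT e OR NOT d)   — complement / identity
= (e AND NOT d OR e OR NOT e) AND e AND NOT e   — absorption
= (e OR NOT e) AND e AND NOT e   — absorption
= e AND NOT e   — complement / identity
= FALSE   — complement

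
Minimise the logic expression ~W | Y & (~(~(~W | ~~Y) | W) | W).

~W | Y

~W | Y & (~(~(~W | ~~Y) | W) | W)
= ~W | Y & (~(W & ~Y | W) | W)   (De Morgan)
= ~W | Y & (~W | W)   (absorption)
= ~W | Y   (complement / identity)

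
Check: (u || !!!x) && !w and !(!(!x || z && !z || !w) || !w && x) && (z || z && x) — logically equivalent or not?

No

E1: (u || !!!x) && !w
    = (u || !x) && !w
E2: !(!(!x || z && !z || !w) || !w && x) && (z || z && x)
    = !(!(!x || z && !z || !w) || !w && x) && z
    = !(!(!x || !w) || !w && x) && z
    = !(x && w || !w && x) && z
    = !x && z
These differ: at u=0, w=0, x=0, z=0, E1 = 1 but E2 = 0.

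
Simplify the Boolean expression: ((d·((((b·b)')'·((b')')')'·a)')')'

((d·((((b·b)')'·((b')')')'·a)')')'
= ((d·((((b·b)')'·b')'·a)')')'   — double negation
= ((d·(((b·b)'+b)·a)')')'   — De Morgan
= ((d·((b'+b)·a)')')'   — idempotence
= ((d·a')')'   — complement / identity
= d·a'   — double negation

d·a'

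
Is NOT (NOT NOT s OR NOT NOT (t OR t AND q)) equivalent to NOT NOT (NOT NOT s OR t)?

E1: NOT (NOT NOT s OR NOT NOT (t OR t AND q))
    = NOT (NOT NOT s OR NOT NOT t)   [absorption]
    = NOT s AND NOT t   [De Morgan]
E2: NOT NOT (NOT NOT s OR t)
    = NOT NOT (s OR t)   [double negation]
    = s OR t   [double negation]
These differ: at q=1, s=1, t=1, E1 = 0 but E2 = 1.

No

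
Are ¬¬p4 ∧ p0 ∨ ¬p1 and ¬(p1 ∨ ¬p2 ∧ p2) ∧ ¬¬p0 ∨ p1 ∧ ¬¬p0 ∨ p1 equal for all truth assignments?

No

E1: ¬¬p4 ∧ p0 ∨ ¬p1
    = p4 ∧ p0 ∨ ¬p1   — double negation
E2: ¬(p1 ∨ ¬p2 ∧ p2) ∧ ¬¬p0 ∨ p1 ∧ ¬¬p0 ∨ p1
    = ¬p1 ∧ ¬¬p0 ∨ p1 ∧ ¬¬p0 ∨ p1   — complement / identity
    = ¬¬p0 ∨ p1   — distribution
    = p0 ∨ p1   — double negation
These differ: at p0=0, p1=1, p2=0, p4=1, E1 = 0 but E2 = 1.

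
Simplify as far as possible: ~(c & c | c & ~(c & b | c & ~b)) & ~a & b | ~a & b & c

~(c & c | c & ~(c & b | c & ~b)) & ~a & b | ~a & b & c
= ~(c & c | c & ~c) & ~a & b | ~a & b & c   [distribution]
= ~c & ~a & b | ~a & b & c   [distribution]
= ~a & b   [distribution]

~a & b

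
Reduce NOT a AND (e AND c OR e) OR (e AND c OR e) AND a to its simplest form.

e

NOT a AND (e AND c OR e) OR (e AND c OR e) AND a
= e AND c OR e   (distribution)
= e   (absorption)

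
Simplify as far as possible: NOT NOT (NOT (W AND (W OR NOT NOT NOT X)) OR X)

NOT NOT (NOT (W AND (W OR NOT NOT NOT X)) OR X)
= NOT NOT (NOT (W AND (W OR NOT X)) OR X)   [double negation]
= NOT NOT (NOT W OR X)   [absorption]
= NOT W OR X   [double negation]

NOT W OR X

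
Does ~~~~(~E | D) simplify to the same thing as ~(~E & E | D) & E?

E1: ~~~~(~E | D)
    = ~~(~E | D)
    = ~E | D
E2: ~(~E & E | D) & E
    = ~D & E
These differ: at D=1, E=0, E1 = 1 but E2 = 0.

No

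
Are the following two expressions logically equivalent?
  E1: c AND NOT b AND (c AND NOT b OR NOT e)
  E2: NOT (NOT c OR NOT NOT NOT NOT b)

E1: c AND NOT b AND (c AND NOT b OR NOT e)
    = c AND NOT b
E2: NOT (NOT c OR NOT NOT NOT NOT b)
    = NOT (NOT c OR NOT NOT b)
    = c AND NOT b
Both reduce to c AND NOT b, so they are equivalent.

Yes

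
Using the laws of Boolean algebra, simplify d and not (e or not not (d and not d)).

d and not (e or not not (d and not d))
= d and not (e or d and not d)   (double negation)
= d and not e   (complement / identity)

d and not e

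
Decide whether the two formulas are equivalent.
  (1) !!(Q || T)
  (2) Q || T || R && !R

E1: !!(Q || T)
    = Q || T
E2: Q || T || R && !R
    = Q || T
Both reduce to Q || T, so they are equivalent.

Yes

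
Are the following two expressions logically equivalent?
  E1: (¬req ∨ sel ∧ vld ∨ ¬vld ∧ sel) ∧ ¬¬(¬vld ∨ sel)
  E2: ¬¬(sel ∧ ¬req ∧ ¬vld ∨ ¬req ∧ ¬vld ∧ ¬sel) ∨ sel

E1: (¬req ∨ sel ∧ vld ∨ ¬vld ∧ sel) ∧ ¬¬(¬vld ∨ sel)
    = (¬req ∨ sel ∧ vld ∨ ¬vld ∧ sel) ∧ (¬vld ∨ sel)   (double negation)
    = (¬req ∨ sel) ∧ (¬vld ∨ sel)   (distribution)
    = ¬req ∧ ¬vld ∨ sel   (distribution)
E2: ¬¬(sel ∧ ¬req ∧ ¬vld ∨ ¬req ∧ ¬vld ∧ ¬sel) ∨ sel
    = sel ∧ ¬req ∧ ¬vld ∨ ¬req ∧ ¬vld ∧ ¬sel ∨ sel   (double negation)
    = ¬req ∧ ¬vld ∨ sel   (distribution)
Both reduce to ¬req ∧ ¬vld ∨ sel, so they are equivalent.

Yes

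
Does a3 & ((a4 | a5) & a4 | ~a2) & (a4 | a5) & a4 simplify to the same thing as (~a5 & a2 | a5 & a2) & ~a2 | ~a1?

No

E1: a3 & ((a4 | a5) & a4 | ~a2) & (a4 | a5) & a4
    = a3 & (a4 | a5) & a4
    = a3 & a4
E2: (~a5 & a2 | a5 & a2) & ~a2 | ~a1
    = a2 & ~a2 | ~a1
    = ~a1
These differ: at a1=0, a2=1, a3=0, a4=1, a5=0, E1 = 0 but E2 = 1.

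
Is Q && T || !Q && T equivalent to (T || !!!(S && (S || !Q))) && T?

E1: Q && T || !Q && T
    = T   (distribution)
E2: (T || !!!(S && (S || !Q))) && T
    = (T || !(S && (S || !Q))) && T   (double negation)
    = (T || !S) && T   (absorption)
    = T   (absorption)
Both reduce to T, so they are equivalent.

Yes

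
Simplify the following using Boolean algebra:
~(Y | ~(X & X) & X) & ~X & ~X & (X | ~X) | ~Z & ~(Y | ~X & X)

~(Y | ~(X & X) & X) & ~X & ~X & (X | ~X) | ~Z & ~(Y | ~X & X)
= ~(Y | ~X & X) & ~X & ~X & (X | ~X) | ~Z & ~(Y | ~X & X)
= ~(Y | ~X & X) & ~X & ~X | ~Z & ~(Y | ~X & X)
= (~X & ~X | ~Z) & ~(Y | ~X & X)
= (~X & ~X | ~Z) & ~Y
= (~X | ~Z) & ~Y

(~X | ~Z) & ~Y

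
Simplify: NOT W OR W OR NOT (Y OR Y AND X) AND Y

NOT W OR W OR NOT (Y OR Y AND X) AND Y
= NOT W OR W OR NOT Y AND Y   (absorption)
= NOT W OR W   (complement / identity)
= TRUE   (complement)

TRUE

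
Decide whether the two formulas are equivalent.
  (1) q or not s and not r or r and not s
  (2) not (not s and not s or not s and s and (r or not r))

No

E1: q or not s and not r or r and not s
    = q or not s   [distribution]
E2: not (not s and not s or not s and s and (r or not r))
    = not (not s and not s or not s and s)   [complement / identity]
    = not not s   [distribution]
    = s   [double negation]
These differ: at q=1, r=0, s=0, E1 = 1 but E2 = 0.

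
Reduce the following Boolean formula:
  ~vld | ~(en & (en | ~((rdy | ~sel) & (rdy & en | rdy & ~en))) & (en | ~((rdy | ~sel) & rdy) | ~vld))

~vld | ~(en & (en | ~((rdy | ~sel) & (rdy & en | rdy & ~en))) & (en | ~((rdy | ~sel) & rdy) | ~vld))
= ~vld | ~(en & (en | ~((rdy | ~sel) & rdy)) & (en | ~((rdy | ~sel) & rdy) | ~vld))   (distribution)
= ~vld | ~(en & (en | ~((rdy | ~sel) & rdy)))   (absorption)
= ~vld | ~(en & (en | ~rdy))   (absorption)
= ~vld | ~en   (absorption)

~vld | ~en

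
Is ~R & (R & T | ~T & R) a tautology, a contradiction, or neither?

~R & (R & T | ~T & R)
= ~R & R   (distribution)
= 0   (complement)

contradiction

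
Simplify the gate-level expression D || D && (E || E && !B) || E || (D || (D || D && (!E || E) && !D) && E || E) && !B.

D || D && (E || E && !B) || E || (D || (D || D && (!E || E) && !D) && E || E) && !B
= D || D && E || E || (D || (D || D && (!E || E) && !D) && E || E) && !B   [absorption]
= D || D && E || E || (D || (D || D && !D) && E || E) && !B   [complement / identity]
= D || D && E || E || (D || D && E || E) && !B   [complement / identity]
= D || D && E || E   [absorption]
= D || E   [absorption]

D || E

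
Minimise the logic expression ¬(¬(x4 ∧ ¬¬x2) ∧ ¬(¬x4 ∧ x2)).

x2

¬(¬(x4 ∧ ¬¬x2) ∧ ¬(¬x4 ∧ x2))
= x4 ∧ ¬¬x2 ∨ ¬x4 ∧ x2
= x4 ∧ x2 ∨ ¬x4 ∧ x2
= x2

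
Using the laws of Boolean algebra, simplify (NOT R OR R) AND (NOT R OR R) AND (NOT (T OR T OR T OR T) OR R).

(NOT R OR R) AND (NOT R OR R) AND (NOT (T OR T OR T OR T) OR R)
= (NOT R OR R) AND (NOT R OR R) AND (NOT (T OR T OR T) OR R)   [idempotence]
= (NOT R OR R) AND (NOT (T OR T OR T) OR R)   [idempotence]
= NOT (T OR T OR T) OR R   [complement / identity]
= NOT (T OR T) OR R   [idempotence]
= NOT T OR R   [idempotence]

NOT T OR R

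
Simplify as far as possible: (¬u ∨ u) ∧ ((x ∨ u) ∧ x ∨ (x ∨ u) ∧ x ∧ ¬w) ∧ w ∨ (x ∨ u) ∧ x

x

(¬u ∨ u) ∧ ((x ∨ u) ∧ x ∨ (x ∨ u) ∧ x ∧ ¬w) ∧ w ∨ (x ∨ u) ∧ x
= (¬u ∨ u) ∧ (x ∨ u) ∧ x ∧ w ∨ (x ∨ u) ∧ x   (absorption)
= (x ∨ u) ∧ x ∧ w ∨ (x ∨ u) ∧ x   (complement / identity)
= (x ∨ u) ∧ x   (absorption)
= x   (absorption)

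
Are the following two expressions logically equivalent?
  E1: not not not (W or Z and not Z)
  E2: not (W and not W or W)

E1: not not not (W or Z and not Z)
    = not not not W   [complement / identity]
    = not W   [double negation]
E2: not (W and not W or W)
    = not W   [complement / identity]
Both reduce to not W, so they are equivalent.

Yes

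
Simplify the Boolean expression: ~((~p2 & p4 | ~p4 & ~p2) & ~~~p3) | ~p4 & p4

~((~p2 & p4 | ~p4 & ~p2) & ~~~p3) | ~p4 & p4
= ~(~p2 & ~~~p3) | ~p4 & p4   — distribution
= p2 | ~~p3 | ~p4 & p4   — De Morgan
= p2 | ~~p3   — complement / identity
= p2 | p3   — double negation

p2 | p3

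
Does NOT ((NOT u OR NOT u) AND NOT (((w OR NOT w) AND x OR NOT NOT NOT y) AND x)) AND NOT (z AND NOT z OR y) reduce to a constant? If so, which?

no

NOT ((NOT u OR NOT u) AND NOT (((w OR NOT w) AND x OR NOT NOT NOT y) AND x)) AND NOT (z AND NOT z OR y)
= NOT ((NOT u OR NOT u) AND NOT (((w OR NOT w) AND x OR NOT NOT NOT y) AND x)) AND NOT y   [complement / identity]
= NOT ((NOT u OR NOT u) AND NOT ((x OR NOT NOT NOT y) AND x)) AND NOT y   [complement / identity]
= NOT (NOT u AND NOT ((x OR NOT NOT NOT y) AND x)) AND NOT y   [idempotence]
= (u OR (x OR NOT NOT NOT y) AND x) AND NOT y   [De Morgan]
= (u OR (x OR NOT y) AND x) AND NOT y   [double negation]
= (u OR x) AND NOT y   [absorption]
This depends on u, x, y, so it is not a constant.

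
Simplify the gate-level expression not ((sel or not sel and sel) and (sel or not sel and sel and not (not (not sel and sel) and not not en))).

not sel

not ((sel or not sel and sel) and (sel or not sel and sel and not (not (not sel and sel) and not not en)))
= not ((sel or not sel and sel) and (sel or not sel and sel and (not sel and sel or not en)))   [De Morgan]
= not ((sel or not sel and sel) and (sel or not sel and sel))   [absorption]
= not (sel or not sel and sel)   [idempotence]
= not sel   [complement / identity]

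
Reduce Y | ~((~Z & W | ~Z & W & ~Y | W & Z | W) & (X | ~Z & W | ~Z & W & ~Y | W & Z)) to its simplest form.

Y | ~((~Z & W | ~Z & W & ~Y | W & Z | W) & (X | ~Z & W | ~Z & W & ~Y | W & Z))
= Y | ~(~Z & W | ~Z & W & ~Y | W & Z | W & X)   [distribution]
= Y | ~(~Z & W | W & Z | W & X)   [absorption]
= Y | ~(W | W & X)   [distribution]
= Y | ~W   [absorption]

Y | ~W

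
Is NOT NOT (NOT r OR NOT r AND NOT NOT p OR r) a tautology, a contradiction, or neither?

tautology

NOT NOT (NOT r OR NOT r AND NOT NOT p OR r)
= NOT NOT (NOT r OR NOT r AND p OR r)
= NOT r OR NOT r AND p OR r
= NOT r OR r
= TRUE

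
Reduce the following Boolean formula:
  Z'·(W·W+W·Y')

Z'·(W·W+W·Y')
= Z'·W·(W+Y')   [distribution]
= Z'·W   [absorption]

Z'·W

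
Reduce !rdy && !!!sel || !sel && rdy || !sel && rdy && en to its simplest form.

!rdy && !!!sel || !sel && rdy || !sel && rdy && en
= !rdy && !!!sel || !sel && rdy
= !rdy && !sel || !sel && rdy
= !sel

!sel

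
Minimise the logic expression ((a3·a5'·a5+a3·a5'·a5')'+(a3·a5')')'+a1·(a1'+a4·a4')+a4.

((a3·a5'·a5+a3·a5'·a5')'+(a3·a5')')'+a1·(a1'+a4·a4')+a4
= ((a3·a5'·a5+a3·a5'·a5')'+(a3·a5')')'+a1·a1'+a4
= ((a3·a5'·a5+a3·a5'·a5')'+(a3·a5')')'+a4
= (a3·a5'·a5+a3·a5'·a5')·a3·a5'+a4
= a3·a5'·a3·a5'+a4
= a3·a5'+a4

a3·a5'+a4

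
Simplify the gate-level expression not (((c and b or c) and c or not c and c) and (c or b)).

not c

not (((c and b or c) and c or not c and c) and (c or b))
= not ((c and c or not c and c) and (c or b))   — absorption
= not (c and (c or b))   — distribution
= not c   — absorption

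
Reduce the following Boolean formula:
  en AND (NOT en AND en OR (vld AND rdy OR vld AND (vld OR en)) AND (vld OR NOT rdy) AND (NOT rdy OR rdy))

en AND (NOT en AND en OR (vld AND rdy OR vld AND (vld OR en)) AND (vld OR NOT rdy) AND (NOT rdy OR rdy))
= en AND (NOT en AND en OR (vld AND rdy OR vld AND (vld OR en)) AND (vld AND rdy OR NOT rdy))   — distribution
= en AND (vld AND rdy OR vld AND (vld OR en)) AND (vld AND rdy OR NOT rdy)   — complement / identity
= en AND (vld AND rdy OR vld AND (vld OR en) AND NOT rdy)   — distribution
= en AND (vld AND rdy OR vld AND NOT rdy)   — absorption
= en AND vld   — distribution

en AND vld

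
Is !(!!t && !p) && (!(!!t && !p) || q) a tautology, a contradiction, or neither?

neither

!(!!t && !p) && (!(!!t && !p) || q)
= !(!!t && !p)   (absorption)
= !t || p   (De Morgan)
This depends on p, t, so it is not a constant.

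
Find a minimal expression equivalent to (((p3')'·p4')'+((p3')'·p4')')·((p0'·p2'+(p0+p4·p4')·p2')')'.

(((p3')'·p4')'+((p3')'·p4')')·((p0'·p2'+(p0+p4·p4')·p2')')'
= (((p3')'·p4')'+((p3')'·p4')')·(p0'·p2'+(p0+p4·p4')·p2')   — double negation
= ((p3')'·p4')'·(p0'·p2'+(p0+p4·p4')·p2')   — idempotence
= ((p3')'·p4')'·(p0'·p2'+p0·p2')   — complement / identity
= ((p3')'·p4')'·p2'   — distribution
= (p3'+p4)·p2'   — De Morgan

(p3'+p4)·p2'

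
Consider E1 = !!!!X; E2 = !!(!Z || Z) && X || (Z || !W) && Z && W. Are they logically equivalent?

No

E1: !!!!X
    = !!X
    = X
E2: !!(!Z || Z) && X || (Z || !W) && Z && W
    = (!Z || Z) && X || (Z || !W) && Z && W
    = X || (Z || !W) && Z && W
    = X || Z && W
These differ: at W=1, X=0, Z=1, E1 = 0 but E2 = 1.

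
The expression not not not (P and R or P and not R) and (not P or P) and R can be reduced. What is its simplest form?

not P and R

not not not (P and R or P and not R) and (not P or P) and R
= not (P and R or P and not R) and (not P or P) and R
= not P and (not P or P) and R
= not P and R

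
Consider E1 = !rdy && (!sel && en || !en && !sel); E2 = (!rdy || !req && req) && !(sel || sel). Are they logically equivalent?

E1: !rdy && (!sel && en || !en && !sel)
    = !rdy && !sel   — distribution
E2: (!rdy || !req && req) && !(sel || sel)
    = !rdy && !(sel || sel)   — complement / identity
    = !rdy && !sel   — idempotence
Both reduce to !rdy && !sel, so they are equivalent.

Yes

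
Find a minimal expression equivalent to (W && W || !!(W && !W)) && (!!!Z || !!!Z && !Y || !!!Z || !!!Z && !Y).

(W && W || !!(W && !W)) && (!!!Z || !!!Z && !Y || !!!Z || !!!Z && !Y)
= (W && W || W && !W) && (!!!Z || !!!Z && !Y || !!!Z || !!!Z && !Y)   [double negation]
= (W && W || W && !W) && (!!!Z || !!!Z && !Y)   [idempotence]
= (W && W || W && !W) && !!!Z   [absorption]
= W && !!!Z   [distribution]
= W && !Z   [double negation]

W && !Z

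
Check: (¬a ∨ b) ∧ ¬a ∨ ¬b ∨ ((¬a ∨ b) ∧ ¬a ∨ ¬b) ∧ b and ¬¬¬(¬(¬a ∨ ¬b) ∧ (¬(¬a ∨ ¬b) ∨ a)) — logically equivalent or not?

E1: (¬a ∨ b) ∧ ¬a ∨ ¬b ∨ ((¬a ∨ b) ∧ ¬a ∨ ¬b) ∧ b
    = (¬a ∨ b) ∧ ¬a ∨ ¬b   — absorption
    = ¬a ∨ ¬b   — absorption
E2: ¬¬¬(¬(¬a ∨ ¬b) ∧ (¬(¬a ∨ ¬b) ∨ a))
    = ¬¬¬¬(¬a ∨ ¬b)   — absorption
    = ¬¬(¬a ∨ ¬b)   — double negation
    = ¬a ∨ ¬b   — double negation
Both reduce to ¬a ∨ ¬b, so they are equivalent.

Yes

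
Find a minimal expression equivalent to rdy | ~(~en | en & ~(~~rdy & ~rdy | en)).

rdy | ~(~en | en & ~(~~rdy & ~rdy | en))
= rdy | ~(~en | en & ~(rdy & ~rdy | en))   (double negation)
= rdy | ~(~en | en & ~en)   (complement / identity)
= rdy | ~~en   (complement / identity)
= rdy | en   (double negation)

rdy | en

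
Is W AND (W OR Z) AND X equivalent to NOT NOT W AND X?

E1: W AND (W OR Z) AND X
    = W AND X
E2: NOT NOT W AND X
    = W AND X
Both reduce to W AND X, so they are equivalent.

Yes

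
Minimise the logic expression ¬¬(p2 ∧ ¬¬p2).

p2

¬¬(p2 ∧ ¬¬p2)
= ¬¬(p2 ∧ p2)   [double negation]
= p2 ∧ p2   [double negation]
= p2   [idempotence]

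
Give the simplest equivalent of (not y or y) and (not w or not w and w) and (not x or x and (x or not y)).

(not y or y) and (not w or not w and w) and (not x or x and (x or not y))
= (not y or y) and (not w or not w and w) and (not x or x)   (absorption)
= (not w or not w and w) and (not x or x)   (complement / identity)
= not w and (not x or x)   (complement / identity)
= not w   (complement / identity)

not w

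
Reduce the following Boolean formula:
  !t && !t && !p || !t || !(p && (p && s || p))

!t || !p

!t && !t && !p || !t || !(p && (p && s || p))
= !t && !p || !t || !(p && (p && s || p))   — idempotence
= !t && !p || !t || !(p && p)   — absorption
= !t || !(p && p)   — absorption
= !t || !p   — idempotence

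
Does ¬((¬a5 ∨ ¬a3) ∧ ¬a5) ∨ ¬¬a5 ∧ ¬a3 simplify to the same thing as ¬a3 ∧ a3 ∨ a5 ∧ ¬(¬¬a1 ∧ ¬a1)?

E1: ¬((¬a5 ∨ ¬a3) ∧ ¬a5) ∨ ¬¬a5 ∧ ¬a3
    = ¬¬a5 ∨ ¬¬a5 ∧ ¬a3   (absorption)
    = ¬¬a5   (absorption)
    = a5   (double negation)
E2: ¬a3 ∧ a3 ∨ a5 ∧ ¬(¬¬a1 ∧ ¬a1)
    = a5 ∧ ¬(¬¬a1 ∧ ¬a1)   (complement / identity)
    = a5 ∧ (¬a1 ∨ a1)   (De Morgan)
    = a5   (complement / identity)
Both reduce to a5, so they are equivalent.

Yes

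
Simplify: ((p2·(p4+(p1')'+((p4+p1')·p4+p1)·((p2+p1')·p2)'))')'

p2·(p4+p1)

((p2·(p4+(p1')'+((p4+p1')·p4+p1)·((p2+p1')·p2)'))')'
= ((p2·(p4+p1+((p4+p1')·p4+p1)·((p2+p1')·p2)'))')'   [double negation]
= ((p2·(p4+p1+((p4+p1')·p4+p1)·p2'))')'   [absorption]
= p2·(p4+p1+((p4+p1')·p4+p1)·p2')   [double negation]
= p2·(p4+p1+(p4+p1)·p2')   [absorption]
= p2·(p4+p1)   [absorption]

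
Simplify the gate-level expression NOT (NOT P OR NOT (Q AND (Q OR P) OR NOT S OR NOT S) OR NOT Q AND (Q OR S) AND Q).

P AND (Q OR NOT S)

NOT (NOT P OR NOT (Q AND (Q OR P) OR NOT S OR NOT S) OR NOT Q AND (Q OR S) AND Q)
= NOT (NOT P OR NOT (Q AND (Q OR P) OR NOT S OR NOT S) OR NOT Q AND Q)   [absorption]
= NOT (NOT P OR NOT (Q OR NOT S OR NOT S) OR NOT Q AND Q)   [absorption]
= NOT (NOT P OR NOT (Q OR NOT S OR NOT S))   [complement / identity]
= NOT (NOT P OR NOT (Q OR NOT S))   [idempotence]
= P AND (Q OR NOT S)   [De Morgan]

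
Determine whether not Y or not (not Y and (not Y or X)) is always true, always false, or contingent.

always true

not Y or not (not Y and (not Y or X))
= not Y or not not Y
= not Y or Y
= True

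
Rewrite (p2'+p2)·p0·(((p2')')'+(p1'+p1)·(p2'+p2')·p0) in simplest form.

(p2'+p2)·p0·(((p2')')'+(p1'+p1)·(p2'+p2')·p0)
= (p2'+p2)·p0·(((p2')')'+(p1'+p1)·p2'·p0)   — idempotence
= (p2'+p2)·p0·(p2'+(p1'+p1)·p2'·p0)   — double negation
= (p2'+p2)·p0·(p2'+p2'·p0)   — complement / identity
= p0·(p2'+p2'·p0)   — complement / identity
= p0·p2'   — absorption

p0·p2'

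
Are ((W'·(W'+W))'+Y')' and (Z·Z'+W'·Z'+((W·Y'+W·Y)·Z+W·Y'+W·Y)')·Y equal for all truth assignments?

Yes

E1: ((W'·(W'+W))'+Y')'
    = ((W')'+Y')'
    = W'·Y
E2: (Z·Z'+W'·Z'+((W·Y'+W·Y)·Z+W·Y'+W·Y)')·Y
    = (Z·Z'+W'·Z'+(W·Y'+W·Y)')·Y
    = (Z·Z'+W'·Z'+W')·Y
    = (W'·Z'+W')·Y
    = W'·Y
Both reduce to W'·Y, so they are equivalent.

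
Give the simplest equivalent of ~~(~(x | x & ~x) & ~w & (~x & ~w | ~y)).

~x & ~w

~~(~(x | x & ~x) & ~w & (~x & ~w | ~y))
= ~~(~x & ~w & (~x & ~w | ~y))   [complement / identity]
= ~x & ~w & (~x & ~w | ~y)   [double negation]
= ~x & ~w   [absorption]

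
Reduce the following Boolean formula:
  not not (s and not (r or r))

s and not r

not not (s and not (r or r))
= not not (s and not r)   (idempotence)
= s and not r   (double negation)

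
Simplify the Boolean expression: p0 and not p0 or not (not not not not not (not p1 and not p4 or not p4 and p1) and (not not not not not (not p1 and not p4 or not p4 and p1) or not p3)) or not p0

not p4 or not p0

p0 and not p0 or not (not not not not not (not p1 and not p4 or not p4 and p1) and (not not not not not (not p1 and not p4 or not p4 and p1) or not p3)) or not p0
= p0 and not p0 or not not not not not not (not p1 and not p4 or not p4 and p1) or not p0   [absorption]
= p0 and not p0 or not not not not (not p1 and not p4 or not p4 and p1) or not p0   [double negation]
= p0 and not p0 or not not (not p1 and not p4 or not p4 and p1) or not p0   [double negation]
= p0 and not p0 or not not not p4 or not p0   [distribution]
= not not not p4 or not p0   [complement / identity]
= not p4 or not p0   [double negation]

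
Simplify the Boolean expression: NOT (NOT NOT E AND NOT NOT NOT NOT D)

NOT (NOT NOT E AND NOT NOT NOT NOT D)
= NOT (NOT NOT E AND NOT NOT D)   [double negation]
= NOT E OR NOT D   [De Morgan]

NOT E OR NOT D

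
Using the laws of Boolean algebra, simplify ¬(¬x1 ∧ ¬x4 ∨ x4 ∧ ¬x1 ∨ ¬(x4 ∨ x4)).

x1 ∧ x4

¬(¬x1 ∧ ¬x4 ∨ x4 ∧ ¬x1 ∨ ¬(x4 ∨ x4))
= ¬(¬x1 ∨ ¬(x4 ∨ x4))   (distribution)
= ¬(¬x1 ∨ ¬x4)   (idempotence)
= x1 ∧ x4   (De Morgan)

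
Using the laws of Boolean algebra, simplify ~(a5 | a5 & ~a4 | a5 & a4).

~(a5 | a5 & ~a4 | a5 & a4)
= ~(a5 | a5)   [distribution]
= ~a5   [idempotence]

~a5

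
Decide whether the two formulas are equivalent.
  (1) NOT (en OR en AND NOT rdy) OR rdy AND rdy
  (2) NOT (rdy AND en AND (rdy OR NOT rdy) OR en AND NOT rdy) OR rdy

E1: NOT (en OR en AND NOT rdy) OR rdy AND rdy
    = NOT en OR rdy AND rdy   [absorption]
    = NOT en OR rdy   [idempotence]
E2: NOT (rdy AND en AND (rdy OR NOT rdy) OR en AND NOT rdy) OR rdy
    = NOT (rdy AND en OR en AND NOT rdy) OR rdy   [complement / identity]
    = NOT en OR rdy   [distribution]
Both reduce to NOT en OR rdy, so they are equivalent.

Yes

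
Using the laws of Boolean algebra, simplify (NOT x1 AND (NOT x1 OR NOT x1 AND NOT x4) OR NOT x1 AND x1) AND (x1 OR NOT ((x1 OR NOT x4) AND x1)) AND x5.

NOT x1 AND x5

(NOT x1 AND (NOT x1 OR NOT x1 AND NOT x4) OR NOT x1 AND x1) AND (x1 OR NOT ((x1 OR NOT x4) AND x1)) AND x5
= (NOT x1 AND NOT x1 OR NOT x1 AND x1) AND (x1 OR NOT ((x1 OR NOT x4) AND x1)) AND x5   — absorption
= NOT x1 AND (x1 OR NOT ((x1 OR NOT x4) AND x1)) AND x5   — distribution
= NOT x1 AND (x1 OR NOT x1) AND x5   — absorption
= NOT x1 AND x5   — complement / identity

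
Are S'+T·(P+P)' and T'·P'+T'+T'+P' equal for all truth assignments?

No

E1: S'+T·(P+P)'
    = S'+T·P'   (idempotence)
E2: T'·P'+T'+T'+P'
    = T'·P'+T'+P'   (idempotence)
    = T'+P'   (absorption)
These differ: at P=1, S=1, T=0, E1 = 0 but E2 = 1.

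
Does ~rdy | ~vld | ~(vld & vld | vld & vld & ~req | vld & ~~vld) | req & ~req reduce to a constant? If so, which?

~rdy | ~vld | ~(vld & vld | vld & vld & ~req | vld & ~~vld) | req & ~req
= ~rdy | ~vld | ~(vld & vld | vld & ~~vld) | req & ~req
= ~rdy | ~vld | ~(vld & vld | vld & vld) | req & ~req
= ~rdy | ~vld | ~(vld & vld | vld & vld)
= ~rdy | ~vld | ~(vld & vld)
= ~rdy | ~vld | ~vld
= ~rdy | ~vld
This depends on rdy, vld, so it is not a constant.

no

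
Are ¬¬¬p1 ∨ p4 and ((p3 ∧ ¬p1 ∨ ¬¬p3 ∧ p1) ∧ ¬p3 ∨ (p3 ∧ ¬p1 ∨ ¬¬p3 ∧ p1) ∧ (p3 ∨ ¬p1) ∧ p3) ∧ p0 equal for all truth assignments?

E1: ¬¬¬p1 ∨ p4
    = ¬p1 ∨ p4   — double negation
E2: ((p3 ∧ ¬p1 ∨ ¬¬p3 ∧ p1) ∧ ¬p3 ∨ (p3 ∧ ¬p1 ∨ ¬¬p3 ∧ p1) ∧ (p3 ∨ ¬p1) ∧ p3) ∧ p0
    = ((p3 ∧ ¬p1 ∨ ¬¬p3 ∧ p1) ∧ ¬p3 ∨ (p3 ∧ ¬p1 ∨ ¬¬p3 ∧ p1) ∧ p3) ∧ p0   — absorption
    = (¬p3 ∨ p3) ∧ (p3 ∧ ¬p1 ∨ ¬¬p3 ∧ p1) ∧ p0   — distribution
    = (¬p3 ∨ p3) ∧ (p3 ∧ ¬p1 ∨ p3 ∧ p1) ∧ p0   — double negation
    = (¬p3 ∨ p3) ∧ p3 ∧ p0   — distribution
    = p3 ∧ p0   — complement / identity
These differ: at p0=0, p1=0, p3=0, p4=1, E1 = 1 but E2 = 0.

No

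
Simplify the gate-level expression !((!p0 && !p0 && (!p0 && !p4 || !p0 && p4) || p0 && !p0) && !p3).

!((!p0 && !p0 && (!p0 && !p4 || !p0 && p4) || p0 && !p0) && !p3)
= !((!p0 && !p0 && !p0 || p0 && !p0) && !p3)   [distribution]
= !((!p0 && !p0 || p0 && !p0) && !p3)   [idempotence]
= !(!p0 && !p3)   [distribution]
= p0 || p3   [De Morgan]

p0 || p3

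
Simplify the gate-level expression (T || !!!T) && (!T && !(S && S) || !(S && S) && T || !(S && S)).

(T || !!!T) && (!T && !(S && S) || !(S && S) && T || !(S && S))
= (T || !!!T) && (!(S && S) || !(S && S))   (distribution)
= (T || !T) && (!(S && S) || !(S && S))   (double negation)
= !(S && S) || !(S && S)   (complement / identity)
= !(S && S)   (idempotence)
= !S   (idempotence)

!S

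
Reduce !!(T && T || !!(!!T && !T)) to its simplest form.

!!(T && T || !!(!!T && !T))
= !!(T && T || !!(T && !T))   (double negation)
= !!(T && T || T && !T)   (double negation)
= !!T   (distribution)
= T   (double negation)

T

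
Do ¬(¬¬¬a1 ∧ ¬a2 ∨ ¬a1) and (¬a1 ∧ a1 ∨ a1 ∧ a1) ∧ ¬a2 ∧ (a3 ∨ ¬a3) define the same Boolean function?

No

E1: ¬(¬¬¬a1 ∧ ¬a2 ∨ ¬a1)
    = ¬(¬a1 ∧ ¬a2 ∨ ¬a1)   — double negation
    = ¬¬a1   — absorption
    = a1   — double negation
E2: (¬a1 ∧ a1 ∨ a1 ∧ a1) ∧ ¬a2 ∧ (a3 ∨ ¬a3)
    = (¬a1 ∧ a1 ∨ a1 ∧ a1) ∧ ¬a2   — complement / identity
    = a1 ∧ ¬a2   — distribution
These differ: at a1=1, a2=1, a3=0, E1 = 1 but E2 = 0.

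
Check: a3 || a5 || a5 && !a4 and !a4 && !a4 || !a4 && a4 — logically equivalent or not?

No

E1: a3 || a5 || a5 && !a4
    = a3 || a5   — absorption
E2: !a4 && !a4 || !a4 && a4
    = !a4   — distribution
These differ: at a3=1, a4=1, a5=0, E1 = 1 but E2 = 0.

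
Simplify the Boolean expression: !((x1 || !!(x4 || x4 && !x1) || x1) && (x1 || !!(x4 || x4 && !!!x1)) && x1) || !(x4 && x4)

!((x1 || !!(x4 || x4 && !x1) || x1) && (x1 || !!(x4 || x4 && !!!x1)) && x1) || !(x4 && x4)
= !((x1 || !!(x4 || x4 && !x1) || x1) && (x1 || !!(x4 || x4 && !!!x1)) && x1) || !x4   (idempotence)
= !((x1 || !!(x4 || x4 && !x1) || x1) && (x1 || !!(x4 || x4 && !x1)) && x1) || !x4   (double negation)
= !((x1 || !!(x4 || x4 && !x1)) && x1) || !x4   (absorption)
= !((x1 || !!x4) && x1) || !x4   (absorption)
= !((x1 || x4) && x1) || !x4   (double negation)
= !x1 || !x4   (absorption)

!x1 || !x4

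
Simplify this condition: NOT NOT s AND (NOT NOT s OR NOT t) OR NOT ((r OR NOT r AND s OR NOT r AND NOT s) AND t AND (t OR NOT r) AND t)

s OR NOT t

NOT NOT s AND (NOT NOT s OR NOT t) OR NOT ((r OR NOT r AND s OR NOT r AND NOT s) AND t AND (t OR NOT r) AND t)
= NOT NOT s OR NOT ((r OR NOT r AND s OR NOT r AND NOT s) AND t AND (t OR NOT r) AND t)
= NOT NOT s OR NOT ((r OR NOT r) AND t AND (t OR NOT r) AND t)
= NOT NOT s OR NOT ((r OR NOT r) AND t AND t)
= s OR NOT ((r OR NOT r) AND t AND t)
= s OR NOT ((r OR NOT r) AND t)
= s OR NOT t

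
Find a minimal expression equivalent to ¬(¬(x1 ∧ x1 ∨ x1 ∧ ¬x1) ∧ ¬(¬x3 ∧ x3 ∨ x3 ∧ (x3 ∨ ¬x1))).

¬(¬(x1 ∧ x1 ∨ x1 ∧ ¬x1) ∧ ¬(¬x3 ∧ x3 ∨ x3 ∧ (x3 ∨ ¬x1)))
= ¬(¬x1 ∧ ¬(¬x3 ∧ x3 ∨ x3 ∧ (x3 ∨ ¬x1)))   — distribution
= x1 ∨ ¬x3 ∧ x3 ∨ x3 ∧ (x3 ∨ ¬x1)   — De Morgan
= x1 ∨ x3 ∧ (x3 ∨ ¬x1)   — complement / identity
= x1 ∨ x3   — absorption

x1 ∨ x3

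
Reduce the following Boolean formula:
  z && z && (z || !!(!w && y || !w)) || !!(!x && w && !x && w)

z || !x && w

z && z && (z || !!(!w && y || !w)) || !!(!x && w && !x && w)
= z && z && (z || !!(!w && y || !w)) || !!(!x && w)   [idempotence]
= z && z && (z || !!!w) || !!(!x && w)   [absorption]
= z && z && (z || !w) || !!(!x && w)   [double negation]
= z && z || !!(!x && w)   [absorption]
= z || !!(!x && w)   [idempotence]
= z || !x && w   [double negation]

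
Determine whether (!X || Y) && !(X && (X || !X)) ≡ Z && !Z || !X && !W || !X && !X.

Yes

E1: (!X || Y) && !(X && (X || !X))
    = (!X || Y) && !X   — complement / identity
    = !X   — absorption
E2: Z && !Z || !X && !W || !X && !X
    = Z && !Z || !X && !W || !X   — idempotence
    = Z && !Z || !X   — absorption
    = !X   — complement / identity
Both reduce to !X, so they are equivalent.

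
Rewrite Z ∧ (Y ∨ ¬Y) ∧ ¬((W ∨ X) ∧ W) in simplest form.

Z ∧ ¬W

Z ∧ (Y ∨ ¬Y) ∧ ¬((W ∨ X) ∧ W)
= Z ∧ ¬((W ∨ X) ∧ W)   — complement / identity
= Z ∧ ¬W   — absorption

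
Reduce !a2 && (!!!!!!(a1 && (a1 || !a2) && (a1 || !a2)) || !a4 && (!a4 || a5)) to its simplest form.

!a2 && (a1 || !a4)

!a2 && (!!!!!!(a1 && (a1 || !a2) && (a1 || !a2)) || !a4 && (!a4 || a5))
= !a2 && (!!!!!!(a1 && (a1 || !a2)) || !a4 && (!a4 || a5))   [absorption]
= !a2 && (!!!!(a1 && (a1 || !a2)) || !a4 && (!a4 || a5))   [double negation]
= !a2 && (!!(a1 && (a1 || !a2)) || !a4 && (!a4 || a5))   [double negation]
= !a2 && (!!(a1 && (a1 || !a2)) || !a4)   [absorption]
= !a2 && (a1 && (a1 || !a2) || !a4)   [double negation]
= !a2 && (a1 || !a4)   [absorption]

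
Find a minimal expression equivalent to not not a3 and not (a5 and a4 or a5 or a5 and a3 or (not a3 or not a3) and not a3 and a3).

not not a3 and not (a5 and a4 or a5 or a5 and a3 or (not a3 or not a3) and not a3 and a3)
= not not a3 and not (a5 or a5 and a3 or (not a3 or not a3) and not a3 and a3)   — absorption
= not not a3 and not (a5 or a5 and a3 or not a3 and not a3 and a3)   — idempotence
= not not a3 and not (a5 or not a3 and not a3 and a3)   — absorption
= a3 and not (a5 or not a3 and not a3 and a3)   — double negation
= a3 and not (a5 or not a3 and a3)   — idempotence
= a3 and not a5   — complement / identity

a3 and not a5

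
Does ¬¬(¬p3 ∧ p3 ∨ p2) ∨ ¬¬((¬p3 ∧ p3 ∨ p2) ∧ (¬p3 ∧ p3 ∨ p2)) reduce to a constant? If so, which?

¬¬(¬p3 ∧ p3 ∨ p2) ∨ ¬¬((¬p3 ∧ p3 ∨ p2) ∧ (¬p3 ∧ p3 ∨ p2))
= ¬¬(¬p3 ∧ p3 ∨ p2) ∨ ¬¬(¬p3 ∧ p3 ∨ p2)   (idempotence)
= ¬¬(¬p3 ∧ p3 ∨ p2)   (idempotence)
= ¬¬p2   (complement / identity)
= p2   (double negation)
This depends on p2, so it is not a constant.

no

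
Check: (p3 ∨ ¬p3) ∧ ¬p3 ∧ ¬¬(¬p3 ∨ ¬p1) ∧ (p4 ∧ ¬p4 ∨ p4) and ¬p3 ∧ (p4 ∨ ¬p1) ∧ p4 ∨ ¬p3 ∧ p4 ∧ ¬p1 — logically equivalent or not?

Yes

E1: (p3 ∨ ¬p3) ∧ ¬p3 ∧ ¬¬(¬p3 ∨ ¬p1) ∧ (p4 ∧ ¬p4 ∨ p4)
    = (p3 ∨ ¬p3) ∧ ¬p3 ∧ (¬p3 ∨ ¬p1) ∧ (p4 ∧ ¬p4 ∨ p4)   — double negation
    = (p3 ∨ ¬p3) ∧ ¬p3 ∧ (p4 ∧ ¬p4 ∨ p4)   — absorption
    = ¬p3 ∧ (p4 ∧ ¬p4 ∨ p4)   — complement / identity
    = ¬p3 ∧ p4   — complement / identity
E2: ¬p3 ∧ (p4 ∨ ¬p1) ∧ p4 ∨ ¬p3 ∧ p4 ∧ ¬p1
    = ¬p3 ∧ p4 ∨ ¬p3 ∧ p4 ∧ ¬p1   — absorption
    = ¬p3 ∧ p4   — absorption
Both reduce to ¬p3 ∧ p4, so they are equivalent.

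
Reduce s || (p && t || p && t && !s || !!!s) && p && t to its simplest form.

s || p && t

s || (p && t || p && t && !s || !!!s) && p && t
= s || (p && t || !!!s) && p && t   — absorption
= s || (p && t || !s) && p && t   — double negation
= s || p && t   — absorption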